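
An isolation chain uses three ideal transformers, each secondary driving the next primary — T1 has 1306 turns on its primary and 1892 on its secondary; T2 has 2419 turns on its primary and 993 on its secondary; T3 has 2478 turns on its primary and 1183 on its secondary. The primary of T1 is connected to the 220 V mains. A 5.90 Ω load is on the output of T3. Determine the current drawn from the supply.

After T1: V = 220.00 × 1892/1306 = 318.71 V.
After T2: V = 318.71 × 993/2419 = 130.83 V.
After T3: V = 130.83 × 1183/2478 = 62.459 V.
I_load = 62.459/5.90 = 10.586 A, so P_out = 62.459 × 10.586 = 661.22 W.
All ideal ⇒ P_in = P_out, so I_supply = 661.22/220 = 3.01 A.

I_supply ≈ 3.01 A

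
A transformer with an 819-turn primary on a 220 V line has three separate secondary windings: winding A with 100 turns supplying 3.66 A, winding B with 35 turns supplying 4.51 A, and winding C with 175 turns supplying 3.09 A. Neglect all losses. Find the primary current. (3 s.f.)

V_A = 220 × 100/819 = 26.862 V; V_B = 220 × 35/819 = 9.4017 V; V_C = 220 × 175/819 = 47.009 V.
P_out = V_A I_A + V_B I_B + V_C I_C = 26.862×3.66 + 9.4017×4.51 + 47.009×3.09 = 98.315 + 42.402 + 145.26 = 285.97 W.
Ideal ⇒ P_in = P_out, so I_p = P_out/V_p = 285.97/220 = 1.30 A.

I_p ≈ 1.30 A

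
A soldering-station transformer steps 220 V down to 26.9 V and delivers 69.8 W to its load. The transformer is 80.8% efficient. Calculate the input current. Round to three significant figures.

I_in ≈ 0.393 A

P_in = P_out/η = 69.8/0.808 = 86.386 W.
I_in = P_in/V_in = 86.386/220 = 0.393 A.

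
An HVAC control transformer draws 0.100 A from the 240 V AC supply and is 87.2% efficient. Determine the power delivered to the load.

P_in = V_p I_p = 240 × 0.100 = 24.000 W.
P_out = η P_in = 0.872 × 24.000 = 20.9 W.

P_out ≈ 20.9 W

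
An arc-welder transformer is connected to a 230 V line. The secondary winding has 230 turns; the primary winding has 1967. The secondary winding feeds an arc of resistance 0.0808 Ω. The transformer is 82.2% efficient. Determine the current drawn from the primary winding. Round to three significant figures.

V_s = 230 × 230/1967 = 26.894 V.
I_s = V_s/R = 26.894/0.0808 = 332.84 A.
P_out = V_s I_s = 26.894 × 332.84 = 8951.4 W.
P_in = P_out/η = 8951.4/0.822 = 10890 W.
I_p = P_in/V_p = 10890/230 = 47.3 A.

I_p ≈ 47.3 A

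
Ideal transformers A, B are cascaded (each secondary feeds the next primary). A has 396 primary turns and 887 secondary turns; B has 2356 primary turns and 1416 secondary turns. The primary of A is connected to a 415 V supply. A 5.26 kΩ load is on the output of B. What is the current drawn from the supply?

Secondary of A: V = 415.00 × 887/396 = 929.56 V.
Secondary of B: V = 929.56 × 1416/2356 = 558.68 V.
I_load = 558.68/5260 = 0.10621 A, so P_out = 558.68 × 0.10621 = 59.339 W.
All ideal ⇒ P_in = P_out, so I_supply = 59.339/415 = 0.143 A.

I_supply ≈ 0.143 A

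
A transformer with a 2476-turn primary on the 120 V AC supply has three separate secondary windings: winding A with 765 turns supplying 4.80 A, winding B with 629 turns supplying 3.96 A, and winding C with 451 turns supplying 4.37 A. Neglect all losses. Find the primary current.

V_A = 120 × 765/2476 = 37.076 V; V_B = 120 × 629/2476 = 30.485 V; V_C = 120 × 451/2476 = 21.858 V.
P_out = V_A I_A + V_B I_B + V_C I_C = 37.076×4.80 + 30.485×3.96 + 21.858×4.37 = 177.96 + 120.72 + 95.519 = 394.20 W.
Ideal ⇒ P_in = P_out, so I_p = P_out/V_p = 394.20/120 = 3.29 A.

I_p ≈ 3.29 A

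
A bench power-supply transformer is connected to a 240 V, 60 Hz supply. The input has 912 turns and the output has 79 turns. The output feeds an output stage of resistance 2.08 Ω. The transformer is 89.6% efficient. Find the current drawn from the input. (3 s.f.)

I_in ≈ 0.966 A

V_out = 240 × 79/912 = 20.789 V.
I_out = V_out/R = 20.789/2.08 = 9.9949 A.
P_out = V_out I_out = 20.789 × 9.9949 = 207.79 W.
P_in = P_out/η = 207.79/0.896 = 231.91 W.
I_in = P_in/V_in = 231.91/240 = 0.966 A.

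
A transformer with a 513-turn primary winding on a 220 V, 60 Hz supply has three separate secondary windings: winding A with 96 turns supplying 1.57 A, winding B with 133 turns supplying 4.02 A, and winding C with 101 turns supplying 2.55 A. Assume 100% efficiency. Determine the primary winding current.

V_A = 220 × 96/513 = 41.170 V; V_B = 220 × 133/513 = 57.037 V; V_C = 220 × 101/513 = 43.314 V.
P_out = V_A I_A + V_B I_B + V_C I_C = 41.170×1.57 + 57.037×4.02 + 43.314×2.55 = 64.636 + 229.29 + 110.45 = 404.38 W.
Ideal ⇒ P_in = P_out, so I_p = P_out/V_p = 404.38/220 = 1.84 A.

I_p ≈ 1.84 A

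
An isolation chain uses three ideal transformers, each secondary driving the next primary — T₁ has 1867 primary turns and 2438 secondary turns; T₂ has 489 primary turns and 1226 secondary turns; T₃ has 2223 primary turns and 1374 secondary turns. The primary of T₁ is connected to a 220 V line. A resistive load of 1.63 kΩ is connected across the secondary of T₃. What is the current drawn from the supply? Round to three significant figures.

After T₁: V = 220.00 × 2438/1867 = 287.28 V.
After T₂: V = 287.28 × 1226/489 = 720.27 V.
After T₃: V = 720.27 × 1374/2223 = 445.19 V.
I_load = 445.19/1630 = 0.27312 A, so P_out = 445.19 × 0.27312 = 121.59 W.
All ideal ⇒ P_in = P_out, so I_supply = 121.59/220 = 0.553 A.

I_supply ≈ 0.553 A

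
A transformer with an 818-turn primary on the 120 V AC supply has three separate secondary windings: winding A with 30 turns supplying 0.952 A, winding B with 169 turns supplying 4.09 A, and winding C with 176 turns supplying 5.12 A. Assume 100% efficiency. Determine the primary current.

V_A = 120 × 30/818 = 4.4010 V; V_B = 120 × 169/818 = 24.792 V; V_C = 120 × 176/818 = 25.819 V.
P_out = V_A I_A + V_B I_B + V_C I_C = 4.4010×0.952 + 24.792×4.09 + 25.819×5.12 = 4.1897 + 101.40 + 132.19 = 237.78 W.
Ideal ⇒ P_in = P_out, so I_p = P_out/V_p = 237.78/120 = 1.98 A.

I_p ≈ 1.98 A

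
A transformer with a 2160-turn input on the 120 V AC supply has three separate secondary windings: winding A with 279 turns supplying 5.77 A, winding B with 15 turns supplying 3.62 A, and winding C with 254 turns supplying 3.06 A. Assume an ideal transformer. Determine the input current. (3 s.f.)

I_in ≈ 1.13 A

V_A = 120 × 279/2160 = 15.500 V; V_B = 120 × 15/2160 = 0.83333 V; V_C = 120 × 254/2160 = 14.111 V.
P_out = V_A I_A + V_B I_B + V_C I_C = 15.500×5.77 + 0.83333×3.62 + 14.111×3.06 = 89.435 + 3.0167 + 43.180 = 135.63 W.
Ideal ⇒ P_in = P_out, so I_in = P_out/V_in = 135.63/120 = 1.13 A.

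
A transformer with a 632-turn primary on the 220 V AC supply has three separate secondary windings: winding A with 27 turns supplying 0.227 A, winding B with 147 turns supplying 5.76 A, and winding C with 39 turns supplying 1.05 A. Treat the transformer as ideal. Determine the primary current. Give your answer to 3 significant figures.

I_p ≈ 1.41 A

V_A = 220 × 27/632 = 9.3987 V; V_B = 220 × 147/632 = 51.171 V; V_C = 220 × 39/632 = 13.576 V.
P_out = V_A I_A + V_B I_B + V_C I_C = 9.3987×0.227 + 51.171×5.76 + 13.576×1.05 = 2.1335 + 294.74 + 14.255 = 311.13 W.
Ideal ⇒ P_in = P_out, so I_p = P_out/V_p = 311.13/220 = 1.41 A.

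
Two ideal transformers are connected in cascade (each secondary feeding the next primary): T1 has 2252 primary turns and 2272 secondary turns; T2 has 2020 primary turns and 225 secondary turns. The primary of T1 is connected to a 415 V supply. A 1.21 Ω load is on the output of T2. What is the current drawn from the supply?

Secondary of T1: V = 415.00 × 2272/2252 = 418.69 V.
Secondary of T2: V = 418.69 × 225/2020 = 46.636 V.
I_load = 46.636/1.21 = 38.542 A, so P_out = 46.636 × 38.542 = 1797.4 W.
All ideal ⇒ P_in = P_out, so I_supply = 1797.4/415 = 4.33 A.

I_supply ≈ 4.33 A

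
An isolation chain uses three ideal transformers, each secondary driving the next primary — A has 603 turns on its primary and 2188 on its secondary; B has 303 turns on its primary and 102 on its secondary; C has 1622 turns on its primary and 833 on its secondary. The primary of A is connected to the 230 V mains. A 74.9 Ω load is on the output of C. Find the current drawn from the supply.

After A: V = 230.00 × 2188/603 = 834.56 V.
After B: V = 834.56 × 102/303 = 280.94 V.
After C: V = 280.94 × 833/1622 = 144.28 V.
I_load = 144.28/74.9 = 1.9263 A, so P_out = 144.28 × 1.9263 = 277.93 W.
All ideal ⇒ P_in = P_out, so I_supply = 277.93/230 = 1.21 A.

I_supply ≈ 1.21 A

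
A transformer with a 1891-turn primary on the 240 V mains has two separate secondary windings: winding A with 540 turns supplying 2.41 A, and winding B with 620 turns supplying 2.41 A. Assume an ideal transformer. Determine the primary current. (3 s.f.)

I_p ≈ 1.48 A

V_A = 240 × 540/1891 = 68.535 V; V_B = 240 × 620/1891 = 78.689 V.
P_out = V_A I_A + V_B I_B = 68.535×2.41 + 78.689×2.41 = 165.17 + 189.64 = 354.81 W.
Ideal ⇒ P_in = P_out, so I_p = P_out/V_p = 354.81/240 = 1.48 A.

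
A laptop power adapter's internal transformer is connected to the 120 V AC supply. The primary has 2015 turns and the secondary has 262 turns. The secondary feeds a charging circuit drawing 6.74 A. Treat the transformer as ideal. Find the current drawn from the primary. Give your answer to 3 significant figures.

For an ideal transformer I_p N_p = I_s N_s, so I_p = 6.74 × 262/2015 = 0.876 A.

I_p ≈ 0.876 A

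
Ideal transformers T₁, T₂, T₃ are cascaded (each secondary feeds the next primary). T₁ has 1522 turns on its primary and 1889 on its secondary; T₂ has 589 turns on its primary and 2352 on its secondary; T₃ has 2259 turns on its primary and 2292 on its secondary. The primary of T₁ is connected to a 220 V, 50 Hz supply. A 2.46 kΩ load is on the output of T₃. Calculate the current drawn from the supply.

I_supply ≈ 2.26 A

Secondary of T₁: V = 220.00 × 1889/1522 = 273.05 V.
Secondary of T₂: V = 273.05 × 2352/589 = 1090.3 V.
Secondary of T₃: V = 1090.3 × 2292/2259 = 1106.3 V.
I_load = 1106.3/2460 = 0.44970 A, so P_out = 1106.3 × 0.44970 = 497.49 W.
All ideal ⇒ P_in = P_out, so I_supply = 497.49/220 = 2.26 A.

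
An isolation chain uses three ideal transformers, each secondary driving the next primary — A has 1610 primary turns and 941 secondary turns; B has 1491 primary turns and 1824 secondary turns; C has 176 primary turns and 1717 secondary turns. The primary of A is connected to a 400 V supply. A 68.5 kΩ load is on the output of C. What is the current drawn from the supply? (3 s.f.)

Secondary of A: V = 400.00 × 941/1610 = 233.79 V.
Secondary of B: V = 233.79 × 1824/1491 = 286.00 V.
Secondary of C: V = 286.00 × 1717/176 = 2790.2 V.
I_load = 2790.2/68500 = 0.040732 A, so P_out = 2790.2 × 0.040732 = 113.65 W.
All ideal ⇒ P_in = P_out, so I_supply = 113.65/400 = 0.284 A.

I_supply ≈ 0.284 A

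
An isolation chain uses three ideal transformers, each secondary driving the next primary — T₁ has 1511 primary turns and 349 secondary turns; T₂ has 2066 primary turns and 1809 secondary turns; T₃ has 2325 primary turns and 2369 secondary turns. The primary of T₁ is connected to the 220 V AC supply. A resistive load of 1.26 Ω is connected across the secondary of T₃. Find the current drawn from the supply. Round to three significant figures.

After T₁: V = 220.00 × 349/1511 = 50.814 V.
After T₂: V = 50.814 × 1809/2066 = 44.493 V.
After T₃: V = 44.493 × 2369/2325 = 45.335 V.
I_load = 45.335/1.26 = 35.980 A, so P_out = 45.335 × 35.980 = 1631.2 W.
All ideal ⇒ P_in = P_out, so I_supply = 1631.2/220 = 7.41 A.

I_supply ≈ 7.41 A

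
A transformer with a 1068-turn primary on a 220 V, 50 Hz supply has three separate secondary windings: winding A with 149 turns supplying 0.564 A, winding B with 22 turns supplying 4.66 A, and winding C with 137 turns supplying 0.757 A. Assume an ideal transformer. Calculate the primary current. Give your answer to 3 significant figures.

I_p ≈ 0.272 A

V_A = 220 × 149/1068 = 30.693 V; V_B = 220 × 22/1068 = 4.5318 V; V_C = 220 × 137/1068 = 28.221 V.
P_out = V_A I_A + V_B I_B + V_C I_C = 30.693×0.564 + 4.5318×4.66 + 28.221×0.757 = 17.311 + 21.118 + 21.363 = 59.792 W.
Ideal ⇒ P_in = P_out, so I_p = P_out/V_p = 59.792/220 = 0.272 A.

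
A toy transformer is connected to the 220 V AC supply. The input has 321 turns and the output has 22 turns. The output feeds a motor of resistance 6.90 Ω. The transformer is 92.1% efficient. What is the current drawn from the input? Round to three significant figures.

V_out = 220 × 22/321 = 15.078 V.
I_out = V_out/R = 15.078/6.90 = 2.1852 A.
P_out = V_out I_out = 15.078 × 2.1852 = 32.948 W.
P_in = P_out/η = 32.948/0.921 = 35.774 W.
I_in = P_in/V_in = 35.774/220 = 0.163 A.

I_in ≈ 0.163 A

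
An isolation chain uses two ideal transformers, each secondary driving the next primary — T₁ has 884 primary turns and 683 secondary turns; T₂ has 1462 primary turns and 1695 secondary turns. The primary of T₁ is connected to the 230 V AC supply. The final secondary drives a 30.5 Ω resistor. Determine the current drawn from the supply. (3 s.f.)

I_supply ≈ 6.05 A

Secondary of T₁: V = 230.00 × 683/884 = 177.70 V.
Secondary of T₂: V = 177.70 × 1695/1462 = 206.02 V.
I_load = 206.02/30.5 = 6.7549 A, so P_out = 206.02 × 6.7549 = 1391.7 W.
All ideal ⇒ P_in = P_out, so I_supply = 1391.7/230 = 6.05 A.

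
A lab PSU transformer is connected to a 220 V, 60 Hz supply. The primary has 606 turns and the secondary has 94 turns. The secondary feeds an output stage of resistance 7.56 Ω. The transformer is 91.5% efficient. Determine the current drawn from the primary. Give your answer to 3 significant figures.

I_p ≈ 0.765 A

V_s = 220 × 94/606 = 34.125 V.
I_s = V_s/R = 34.125/7.56 = 4.5139 A.
P_out = V_s I_s = 34.125 × 4.5139 = 154.04 W.
P_in = P_out/η = 154.04/0.915 = 168.35 W.
I_p = P_in/V_p = 168.35/220 = 0.765 A.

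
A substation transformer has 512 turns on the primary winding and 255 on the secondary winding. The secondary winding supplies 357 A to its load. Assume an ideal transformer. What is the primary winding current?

For an ideal transformer I_p/I_s = N_s/N_p, so I_p = 357 × 255/512 = 178 A.

I_p ≈ 178 A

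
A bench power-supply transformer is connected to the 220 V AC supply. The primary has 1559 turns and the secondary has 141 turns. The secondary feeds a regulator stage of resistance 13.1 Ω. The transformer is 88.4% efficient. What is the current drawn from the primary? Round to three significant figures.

I_p ≈ 0.155 A

V_s = 220 × 141/1559 = 19.897 V.
I_s = V_s/R = 19.897/13.1 = 1.5189 A.
P_out = V_s I_s = 19.897 × 1.5189 = 30.222 W.
P_in = P_out/η = 30.222/0.884 = 34.188 W.
I_p = P_in/V_p = 34.188/220 = 0.155 A.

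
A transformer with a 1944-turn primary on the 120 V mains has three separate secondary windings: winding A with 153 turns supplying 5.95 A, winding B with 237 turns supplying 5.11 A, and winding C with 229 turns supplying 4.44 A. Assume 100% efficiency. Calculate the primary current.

V_A = 120 × 153/1944 = 9.4444 V; V_B = 120 × 237/1944 = 14.630 V; V_C = 120 × 229/1944 = 14.136 V.
P_out = V_A I_A + V_B I_B + V_C I_C = 9.4444×5.95 + 14.630×5.11 + 14.136×4.44 = 56.194 + 74.757 + 62.763 = 193.71 W.
Ideal ⇒ P_in = P_out, so I_p = P_out/V_p = 193.71/120 = 1.61 A.

I_p ≈ 1.61 A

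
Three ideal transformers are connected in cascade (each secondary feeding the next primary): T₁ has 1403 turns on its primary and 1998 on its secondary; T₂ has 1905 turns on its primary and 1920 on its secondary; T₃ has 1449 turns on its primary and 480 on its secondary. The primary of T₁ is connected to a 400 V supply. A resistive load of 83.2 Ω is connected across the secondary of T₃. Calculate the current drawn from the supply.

I_supply ≈ 1.09 A

After T₁: V = 400.00 × 1998/1403 = 569.64 V.
After T₂: V = 569.64 × 1920/1905 = 574.12 V.
After T₃: V = 574.12 × 480/1449 = 190.19 V.
I_load = 190.19/83.2 = 2.2859 A, so P_out = 190.19 × 2.2859 = 434.74 W.
All ideal ⇒ P_in = P_out, so I_supply = 434.74/400 = 1.09 A.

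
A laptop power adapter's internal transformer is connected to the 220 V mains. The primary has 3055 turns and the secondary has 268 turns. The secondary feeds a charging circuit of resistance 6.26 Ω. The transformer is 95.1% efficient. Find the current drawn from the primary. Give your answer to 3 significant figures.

I_p ≈ 0.284 A

V_s = 220 × 268/3055 = 19.300 V.
I_s = V_s/R = 19.300/6.26 = 3.0830 A.
P_out = V_s I_s = 19.300 × 3.0830 = 59.500 W.
P_in = P_out/η = 59.500/0.951 = 62.566 W.
I_p = P_in/V_p = 62.566/220 = 0.284 A.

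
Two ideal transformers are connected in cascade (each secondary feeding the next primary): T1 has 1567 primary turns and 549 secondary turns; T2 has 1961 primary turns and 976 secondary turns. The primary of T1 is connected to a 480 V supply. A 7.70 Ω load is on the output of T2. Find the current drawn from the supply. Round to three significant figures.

I_supply ≈ 1.90 A

After T1: V = 480.00 × 549/1567 = 168.17 V.
After T2: V = 168.17 × 976/1961 = 83.698 V.
I_load = 83.698/7.70 = 10.870 A, so P_out = 83.698 × 10.870 = 909.79 W.
All ideal ⇒ P_in = P_out, so I_supply = 909.79/480 = 1.90 A.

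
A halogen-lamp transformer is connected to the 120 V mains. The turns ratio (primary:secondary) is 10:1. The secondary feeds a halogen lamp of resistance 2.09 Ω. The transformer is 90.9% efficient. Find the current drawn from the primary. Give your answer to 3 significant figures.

I_p ≈ 0.632 A

V_s = 120 × 1/10 = 12.000 V.
I_s = V_s/R = 12.000/2.09 = 5.7416 A.
P_out = V_s I_s = 12.000 × 5.7416 = 68.900 W.
P_in = P_out/η = 68.900/0.909 = 75.797 W.
I_p = P_in/V_p = 75.797/120 = 0.632 A.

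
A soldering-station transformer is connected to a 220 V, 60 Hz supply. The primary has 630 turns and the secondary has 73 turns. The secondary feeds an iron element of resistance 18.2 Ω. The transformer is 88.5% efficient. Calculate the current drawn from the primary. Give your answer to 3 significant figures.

I_p ≈ 0.183 A

V_s = 220 × 73/630 = 25.492 V.
I_s = V_s/R = 25.492/18.2 = 1.4007 A.
P_out = V_s I_s = 25.492 × 1.4007 = 35.706 W.
P_in = P_out/η = 35.706/0.885 = 40.346 W.
I_p = P_in/V_p = 40.346/220 = 0.183 A.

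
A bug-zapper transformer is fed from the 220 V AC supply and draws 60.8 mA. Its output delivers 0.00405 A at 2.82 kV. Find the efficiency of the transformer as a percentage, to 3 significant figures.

η ≈ 85.4%

P_in = 220 × 0.0608 = 13.3760 W.
P_out = 2820 × 0.00405 = 11.4210 W.
η = P_out/P_in = 11.4210/13.3760 = 0.854.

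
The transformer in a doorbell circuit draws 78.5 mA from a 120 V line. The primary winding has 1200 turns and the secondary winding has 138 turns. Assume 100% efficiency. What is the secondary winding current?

I_s/I_p = N_p/N_s, so I_s = 0.0785 × 1200/138 = 0.683 A.

I_s ≈ 0.683 A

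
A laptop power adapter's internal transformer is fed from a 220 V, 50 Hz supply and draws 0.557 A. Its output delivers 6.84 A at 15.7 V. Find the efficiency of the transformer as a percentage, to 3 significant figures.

P_in = 220 × 0.557 = 122.540 W.
P_out = 15.7 × 6.84 = 107.388 W.
η = P_out/P_in = 107.388/122.540 = 0.876.

η ≈ 87.6%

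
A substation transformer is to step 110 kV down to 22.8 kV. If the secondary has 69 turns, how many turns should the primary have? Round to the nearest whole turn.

N_p/N_s = V_p/V_s, so N_p = 69 × 110000/22800 = 332.9 ≈ 333 turns.

N_p = 333 turns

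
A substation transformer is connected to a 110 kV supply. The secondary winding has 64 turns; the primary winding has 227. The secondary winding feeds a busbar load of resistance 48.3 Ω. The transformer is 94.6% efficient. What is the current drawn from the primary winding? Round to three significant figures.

V_s = 110000 × 64/227 = 31013 V.
I_s = V_s/R = 31013/48.3 = 642.10 A.
P_out = V_s I_s = 31013 × 642.10 = 1.9913×10^7 W.
P_in = P_out/η = 1.9913×10^7/0.946 = 2.1050×10^7 W.
I_p = P_in/V_p = 2.1050×10^7/110000 = 191 A.

I_p ≈ 191 A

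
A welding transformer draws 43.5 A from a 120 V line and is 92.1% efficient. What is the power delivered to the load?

P_out ≈ 4810 W

P_in = V_p I_p = 120 × 43.5 = 5220.0 W.
P_out = η P_in = 0.921 × 5220.0 = 4810 W.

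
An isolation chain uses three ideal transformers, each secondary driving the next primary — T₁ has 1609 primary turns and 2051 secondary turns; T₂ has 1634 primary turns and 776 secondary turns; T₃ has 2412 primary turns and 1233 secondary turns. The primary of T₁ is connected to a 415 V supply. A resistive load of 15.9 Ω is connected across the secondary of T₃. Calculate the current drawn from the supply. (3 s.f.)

Secondary of T₁: V = 415.00 × 2051/1609 = 529.00 V.
Secondary of T₂: V = 529.00 × 776/1634 = 251.23 V.
Secondary of T₃: V = 251.23 × 1233/2412 = 128.43 V.
I_load = 128.43/15.9 = 8.0771 A, so P_out = 128.43 × 8.0771 = 1037.3 W.
All ideal ⇒ P_in = P_out, so I_supply = 1037.3/415 = 2.50 A.

I_supply ≈ 2.50 A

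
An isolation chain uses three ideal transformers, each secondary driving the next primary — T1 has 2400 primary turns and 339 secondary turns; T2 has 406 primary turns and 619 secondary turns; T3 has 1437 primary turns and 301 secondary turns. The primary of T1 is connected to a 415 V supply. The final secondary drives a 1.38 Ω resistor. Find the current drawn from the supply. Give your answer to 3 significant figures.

After T1: V = 415.00 × 339/2400 = 58.619 V.
After T2: V = 58.619 × 619/406 = 89.372 V.
After T3: V = 89.372 × 301/1437 = 18.720 V.
I_load = 18.720/1.38 = 13.565 A, so P_out = 18.720 × 13.565 = 253.95 W.
All ideal ⇒ P_in = P_out, so I_supply = 253.95/415 = 0.612 A.

I_supply ≈ 0.612 A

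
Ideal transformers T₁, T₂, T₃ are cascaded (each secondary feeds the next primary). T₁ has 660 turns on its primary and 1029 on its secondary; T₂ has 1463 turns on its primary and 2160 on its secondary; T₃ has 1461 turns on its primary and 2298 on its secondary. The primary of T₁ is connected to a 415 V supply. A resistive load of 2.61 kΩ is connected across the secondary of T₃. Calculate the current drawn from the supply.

I_supply ≈ 2.08 A

Secondary of T₁: V = 415.00 × 1029/660 = 647.02 V.
Secondary of T₂: V = 647.02 × 2160/1463 = 955.28 V.
Secondary of T₃: V = 955.28 × 2298/1461 = 1502.5 V.
I_load = 1502.5/2610 = 0.57569 A, so P_out = 1502.5 × 0.57569 = 865.00 W.
All ideal ⇒ P_in = P_out, so I_supply = 865.00/415 = 2.08 A.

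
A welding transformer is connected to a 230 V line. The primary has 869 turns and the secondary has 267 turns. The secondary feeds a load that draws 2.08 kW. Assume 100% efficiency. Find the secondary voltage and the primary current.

V_s ≈ 70.7 V, I_p ≈ 9.04 A

V_s = V_p × N_s/N_p = 230 × 267/869 = 70.667 V.
I_s = P/V_s = 2080/70.667 = 29.434 A.
I_p = I_s × N_s/N_p = 29.434 × 267/869 = 9.04 A.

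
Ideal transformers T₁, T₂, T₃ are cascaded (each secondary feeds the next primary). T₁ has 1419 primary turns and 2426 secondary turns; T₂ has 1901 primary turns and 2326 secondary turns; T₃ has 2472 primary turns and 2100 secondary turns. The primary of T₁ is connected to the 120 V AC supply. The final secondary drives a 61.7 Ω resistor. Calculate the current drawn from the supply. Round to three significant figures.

Secondary of T₁: V = 120.00 × 2426/1419 = 205.16 V.
Secondary of T₂: V = 205.16 × 2326/1901 = 251.03 V.
Secondary of T₃: V = 251.03 × 2100/2472 = 213.25 V.
I_load = 213.25/61.7 = 3.4562 A, so P_out = 213.25 × 3.4562 = 737.04 W.
All ideal ⇒ P_in = P_out, so I_supply = 737.04/120 = 6.14 A.

I_supply ≈ 6.14 A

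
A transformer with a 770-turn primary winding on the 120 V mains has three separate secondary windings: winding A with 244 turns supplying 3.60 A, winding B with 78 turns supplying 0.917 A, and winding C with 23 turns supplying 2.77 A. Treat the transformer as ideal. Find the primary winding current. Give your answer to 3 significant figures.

V_A = 120 × 244/770 = 38.026 V; V_B = 120 × 78/770 = 12.156 V; V_C = 120 × 23/770 = 3.5844 V.
P_out = V_A I_A + V_B I_B + V_C I_C = 38.026×3.60 + 12.156×0.917 + 3.5844×2.77 = 136.89 + 11.147 + 9.9288 = 157.97 W.
Ideal ⇒ P_in = P_out, so I_p = P_out/V_p = 157.97/120 = 1.32 A.

I_p ≈ 1.32 A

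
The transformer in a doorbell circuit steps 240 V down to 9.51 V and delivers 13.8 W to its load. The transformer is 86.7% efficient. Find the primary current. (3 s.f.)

I_p ≈ 0.0663 A

P_in = P_out/η = 13.8/0.867 = 15.917 W.
I_p = P_in/V_p = 15.917/240 = 0.0663 A.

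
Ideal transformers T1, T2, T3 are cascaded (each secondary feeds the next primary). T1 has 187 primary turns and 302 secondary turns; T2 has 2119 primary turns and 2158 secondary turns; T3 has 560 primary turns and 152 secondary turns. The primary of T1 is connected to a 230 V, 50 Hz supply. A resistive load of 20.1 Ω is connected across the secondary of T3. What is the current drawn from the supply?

I_supply ≈ 2.28 A

Secondary of T1: V = 230.00 × 302/187 = 371.44 V.
Secondary of T2: V = 371.44 × 2158/2119 = 378.28 V.
Secondary of T3: V = 378.28 × 152/560 = 102.68 V.
I_load = 102.68/20.1 = 5.1083 A, so P_out = 102.68 × 5.1083 = 524.50 W.
All ideal ⇒ P_in = P_out, so I_supply = 524.50/230 = 2.28 A.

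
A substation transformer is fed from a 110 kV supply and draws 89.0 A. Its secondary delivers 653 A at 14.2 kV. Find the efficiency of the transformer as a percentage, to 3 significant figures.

η ≈ 94.7%

P_in = 110000 × 89.0 = 9.79000×10^6 W.
P_out = 14200 × 653 = 9.27260×10^6 W.
η = P_out/P_in = 9.27260×10^6/(9.79000×10^6) = 0.947.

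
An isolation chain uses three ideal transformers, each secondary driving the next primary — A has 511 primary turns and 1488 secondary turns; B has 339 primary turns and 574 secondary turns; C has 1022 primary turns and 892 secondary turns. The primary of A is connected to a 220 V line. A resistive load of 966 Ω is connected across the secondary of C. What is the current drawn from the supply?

I_supply ≈ 4.22 A

After A: V = 220.00 × 1488/511 = 640.63 V.
After B: V = 640.63 × 574/339 = 1084.7 V.
After C: V = 1084.7 × 892/1022 = 946.74 V.
I_load = 946.74/966 = 0.98006 A, so P_out = 946.74 × 0.98006 = 927.86 W.
All ideal ⇒ P_in = P_out, so I_supply = 927.86/220 = 4.22 A.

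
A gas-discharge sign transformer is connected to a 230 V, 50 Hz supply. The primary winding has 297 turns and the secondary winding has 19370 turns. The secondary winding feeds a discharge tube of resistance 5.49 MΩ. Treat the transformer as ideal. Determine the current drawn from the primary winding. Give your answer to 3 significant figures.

V_s = V_p × N_s/N_p = 230 × 19370/297 = 15000 V.
I_s = V_s/R = 15000/(5.49×10^6) = 0.0027323 A.
For an ideal transformer I_p N_p = I_s N_s, so I_p = 0.0027323 × 19370/297 = 0.178 A.

I_p ≈ 0.178 A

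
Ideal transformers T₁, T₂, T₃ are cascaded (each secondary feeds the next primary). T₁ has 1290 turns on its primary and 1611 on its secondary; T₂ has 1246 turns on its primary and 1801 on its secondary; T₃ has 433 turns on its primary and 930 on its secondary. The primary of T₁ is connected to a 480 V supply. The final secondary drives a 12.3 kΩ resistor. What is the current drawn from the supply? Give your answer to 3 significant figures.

Secondary of T₁: V = 480.00 × 1611/1290 = 599.44 V.
Secondary of T₂: V = 599.44 × 1801/1246 = 866.45 V.
Secondary of T₃: V = 866.45 × 930/433 = 1861.0 V.
I_load = 1861.0/12300 = 0.15130 A, so P_out = 1861.0 × 0.15130 = 281.56 W.
All ideal ⇒ P_in = P_out, so I_supply = 281.56/480 = 0.587 A.

I_supply ≈ 0.587 A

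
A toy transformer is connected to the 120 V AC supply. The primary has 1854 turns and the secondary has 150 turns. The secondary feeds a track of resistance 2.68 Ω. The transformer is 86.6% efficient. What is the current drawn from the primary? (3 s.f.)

I_p ≈ 0.338 A

V_s = 120 × 150/1854 = 9.7087 V.
I_s = V_s/R = 9.7087/2.68 = 3.6227 A.
P_out = V_s I_s = 9.7087 × 3.6227 = 35.171 W.
P_in = P_out/η = 35.171/0.866 = 40.614 W.
I_p = P_in/V_p = 40.614/120 = 0.338 A.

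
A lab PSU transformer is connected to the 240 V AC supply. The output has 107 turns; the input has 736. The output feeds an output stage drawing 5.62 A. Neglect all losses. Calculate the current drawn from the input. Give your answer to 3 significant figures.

I_in ≈ 0.817 A

For an ideal transformer I_in N_in = I_out N_out, so I_in = 5.62 × 107/736 = 0.817 A.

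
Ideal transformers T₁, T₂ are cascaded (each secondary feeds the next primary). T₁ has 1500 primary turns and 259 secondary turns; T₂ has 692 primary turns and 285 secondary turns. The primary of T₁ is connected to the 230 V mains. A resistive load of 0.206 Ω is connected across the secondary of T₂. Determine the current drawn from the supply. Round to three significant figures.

I_supply ≈ 5.65 A

After T₁: V = 230.00 × 259/1500 = 39.713 V.
After T₂: V = 39.713 × 285/692 = 16.356 V.
I_load = 16.356/0.206 = 79.398 A, so P_out = 16.356 × 79.398 = 1298.6 W.
All ideal ⇒ P_in = P_out, so I_supply = 1298.6/230 = 5.65 A.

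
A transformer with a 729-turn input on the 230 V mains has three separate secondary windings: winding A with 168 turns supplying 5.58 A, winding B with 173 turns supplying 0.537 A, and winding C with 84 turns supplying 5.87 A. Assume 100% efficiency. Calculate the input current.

I_in ≈ 2.09 A

V_A = 230 × 168/729 = 53.004 V; V_B = 230 × 173/729 = 54.582 V; V_C = 230 × 84/729 = 26.502 V.
P_out = V_A I_A + V_B I_B + V_C I_C = 53.004×5.58 + 54.582×0.537 + 26.502×5.87 = 295.76 + 29.310 + 155.57 = 480.64 W.
Ideal ⇒ P_in = P_out, so I_in = P_out/V_in = 480.64/230 = 2.09 A.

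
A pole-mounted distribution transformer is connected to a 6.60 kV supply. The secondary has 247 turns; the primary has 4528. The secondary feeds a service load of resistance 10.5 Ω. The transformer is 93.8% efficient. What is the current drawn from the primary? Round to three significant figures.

V_s = 6600 × 247/4528 = 360.03 V.
I_s = V_s/R = 360.03/10.5 = 34.288 A.
P_out = V_s I_s = 360.03 × 34.288 = 12345 W.
P_in = P_out/η = 12345/0.938 = 13161 W.
I_p = P_in/V_p = 13161/6600 = 1.99 A.

I_p ≈ 1.99 A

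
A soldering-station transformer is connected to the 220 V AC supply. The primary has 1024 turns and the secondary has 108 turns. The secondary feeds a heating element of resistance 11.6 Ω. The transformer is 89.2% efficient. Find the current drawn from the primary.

I_p ≈ 0.237 A

V_s = 220 × 108/1024 = 23.203 V.
I_s = V_s/R = 23.203/11.6 = 2.0003 A.
P_out = V_s I_s = 23.203 × 2.0003 = 46.413 W.
P_in = P_out/η = 46.413/0.892 = 52.032 W.
I_p = P_in/V_p = 52.032/220 = 0.237 A.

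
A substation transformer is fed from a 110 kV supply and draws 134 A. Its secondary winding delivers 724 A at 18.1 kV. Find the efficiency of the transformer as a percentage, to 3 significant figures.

η ≈ 88.9%

P_in = 110000 × 134 = 1.47400×10^7 W.
P_out = 18100 × 724 = 1.31044×10^7 W.
η = P_out/P_in = 1.31044×10^7/(1.47400×10^7) = 0.889.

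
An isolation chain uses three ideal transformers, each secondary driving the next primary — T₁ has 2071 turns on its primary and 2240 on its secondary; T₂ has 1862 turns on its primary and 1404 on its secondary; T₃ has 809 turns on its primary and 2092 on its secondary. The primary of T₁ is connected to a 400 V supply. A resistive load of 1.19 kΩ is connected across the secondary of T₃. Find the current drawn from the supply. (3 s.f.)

After T₁: V = 400.00 × 2240/2071 = 432.64 V.
After T₂: V = 432.64 × 1404/1862 = 326.22 V.
After T₃: V = 326.22 × 2092/809 = 843.58 V.
I_load = 843.58/1190 = 0.70889 A, so P_out = 843.58 × 0.70889 = 598.01 W.
All ideal ⇒ P_in = P_out, so I_supply = 598.01/400 = 1.50 A.

I_supply ≈ 1.50 A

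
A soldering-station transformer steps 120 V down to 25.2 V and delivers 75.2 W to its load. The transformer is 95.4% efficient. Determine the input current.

I_in ≈ 0.657 A

P_in = P_out/η = 75.2/0.954 = 78.826 W.
I_in = P_in/V_in = 78.826/120 = 0.657 A.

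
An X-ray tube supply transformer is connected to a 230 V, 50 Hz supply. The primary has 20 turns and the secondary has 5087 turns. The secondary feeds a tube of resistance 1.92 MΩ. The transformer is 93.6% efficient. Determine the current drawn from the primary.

I_p ≈ 8.28 A

V_s = 230 × 5087/20 = 58500 V.
I_s = V_s/R = 58500/(1.92×10^6) = 0.030469 A.
P_out = V_s I_s = 58500 × 0.030469 = 1782.5 W.
P_in = P_out/η = 1782.5/0.936 = 1904.3 W.
I_p = P_in/V_p = 1904.3/230 = 8.28 A.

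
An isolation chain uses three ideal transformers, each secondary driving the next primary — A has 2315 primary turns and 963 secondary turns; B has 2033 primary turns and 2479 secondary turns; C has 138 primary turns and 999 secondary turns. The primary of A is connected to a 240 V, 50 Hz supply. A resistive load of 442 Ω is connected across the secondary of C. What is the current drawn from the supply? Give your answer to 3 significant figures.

I_supply ≈ 7.32 A

Secondary of A: V = 240.00 × 963/2315 = 99.836 V.
Secondary of B: V = 99.836 × 2479/2033 = 121.74 V.
Secondary of C: V = 121.74 × 999/138 = 881.28 V.
I_load = 881.28/442 = 1.9938 A, so P_out = 881.28 × 1.9938 = 1757.1 W.
All ideal ⇒ P_in = P_out, so I_supply = 1757.1/240 = 7.32 A.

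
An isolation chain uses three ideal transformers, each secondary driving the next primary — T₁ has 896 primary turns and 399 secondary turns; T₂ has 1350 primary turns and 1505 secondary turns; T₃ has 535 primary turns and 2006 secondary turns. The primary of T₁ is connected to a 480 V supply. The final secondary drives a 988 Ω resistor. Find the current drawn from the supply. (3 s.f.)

I_supply ≈ 1.68 A

Secondary of T₁: V = 480.00 × 399/896 = 213.75 V.
Secondary of T₂: V = 213.75 × 1505/1350 = 238.29 V.
Secondary of T₃: V = 238.29 × 2006/535 = 893.48 V.
I_load = 893.48/988 = 0.90433 A, so P_out = 893.48 × 0.90433 = 808.01 W.
All ideal ⇒ P_in = P_out, so I_supply = 808.01/480 = 1.68 A.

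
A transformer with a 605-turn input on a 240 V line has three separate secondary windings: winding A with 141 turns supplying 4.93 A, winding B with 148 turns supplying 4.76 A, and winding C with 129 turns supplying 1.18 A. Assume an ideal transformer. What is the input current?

I_in ≈ 2.57 A

V_A = 240 × 141/605 = 55.934 V; V_B = 240 × 148/605 = 58.711 V; V_C = 240 × 129/605 = 51.174 V.
P_out = V_A I_A + V_B I_B + V_C I_C = 55.934×4.93 + 58.711×4.76 + 51.174×1.18 = 275.75 + 279.46 + 60.385 = 615.60 W.
Ideal ⇒ P_in = P_out, so I_in = P_out/V_in = 615.60/240 = 2.57 A.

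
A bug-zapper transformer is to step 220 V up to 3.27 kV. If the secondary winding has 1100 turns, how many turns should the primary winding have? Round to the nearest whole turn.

N_p = 74 turns

N_p/N_s = V_p/V_s, so N_p = 1100 × 220/3270 = 74.0 ≈ 74 turns.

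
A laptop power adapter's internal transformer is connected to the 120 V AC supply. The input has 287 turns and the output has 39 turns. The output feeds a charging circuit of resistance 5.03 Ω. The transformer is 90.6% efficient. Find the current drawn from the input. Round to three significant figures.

V_out = 120 × 39/287 = 16.307 V.
I_out = V_out/R = 16.307/5.03 = 3.2419 A.
P_out = V_out I_out = 16.307 × 3.2419 = 52.864 W.
P_in = P_out/η = 52.864/0.906 = 58.349 W.
I_in = P_in/V_in = 58.349/120 = 0.486 A.

I_in ≈ 0.486 A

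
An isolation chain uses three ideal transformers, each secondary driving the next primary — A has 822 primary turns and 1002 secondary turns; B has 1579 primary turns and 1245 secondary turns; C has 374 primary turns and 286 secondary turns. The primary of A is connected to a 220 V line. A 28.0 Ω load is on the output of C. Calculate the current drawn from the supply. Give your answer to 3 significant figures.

After A: V = 220.00 × 1002/822 = 268.18 V.
After B: V = 268.18 × 1245/1579 = 211.45 V.
After C: V = 211.45 × 286/374 = 161.70 V.
I_load = 161.70/28.0 = 5.7749 A, so P_out = 161.70 × 5.7749 = 933.78 W.
All ideal ⇒ P_in = P_out, so I_supply = 933.78/220 = 4.24 A.

I_supply ≈ 4.24 A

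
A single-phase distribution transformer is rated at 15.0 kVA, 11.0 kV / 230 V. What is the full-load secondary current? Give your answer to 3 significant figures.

I_s = S/V_s = 15000/230 = 65.2 A.

I_s ≈ 65.2 A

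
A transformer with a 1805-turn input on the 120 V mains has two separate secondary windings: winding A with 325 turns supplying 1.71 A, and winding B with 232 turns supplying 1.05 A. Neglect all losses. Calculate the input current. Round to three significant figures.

V_A = 120 × 325/1805 = 21.607 V; V_B = 120 × 232/1805 = 15.424 V.
P_out = V_A I_A + V_B I_B = 21.607×1.71 + 15.424×1.05 = 36.947 + 16.195 = 53.142 W.
Ideal ⇒ P_in = P_out, so I_in = P_out/V_in = 53.142/120 = 0.443 A.

I_in ≈ 0.443 A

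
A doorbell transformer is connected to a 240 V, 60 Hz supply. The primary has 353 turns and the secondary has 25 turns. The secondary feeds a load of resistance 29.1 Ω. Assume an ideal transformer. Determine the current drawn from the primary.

I_p ≈ 0.0414 A

V_s = V_p × N_s/N_p = 240 × 25/353 = 16.997 V.
I_s = V_s/R = 16.997/29.1 = 0.58410 A.
For an ideal transformer I_p N_p = I_s N_s, so I_p = 0.58410 × 25/353 = 0.0414 A.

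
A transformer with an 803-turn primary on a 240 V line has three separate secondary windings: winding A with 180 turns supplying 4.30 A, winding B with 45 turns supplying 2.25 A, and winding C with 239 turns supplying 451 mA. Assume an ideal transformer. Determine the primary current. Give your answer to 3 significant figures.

V_A = 240 × 180/803 = 53.798 V; V_B = 240 × 45/803 = 13.450 V; V_C = 240 × 239/803 = 71.432 V.
P_out = V_A I_A + V_B I_B + V_C I_C = 53.798×4.30 + 13.450×2.25 + 71.432×0.451 = 231.33 + 30.262 + 32.216 = 293.81 W.
Ideal ⇒ P_in = P_out, so I_p = P_out/V_p = 293.81/240 = 1.22 A.

I_p ≈ 1.22 A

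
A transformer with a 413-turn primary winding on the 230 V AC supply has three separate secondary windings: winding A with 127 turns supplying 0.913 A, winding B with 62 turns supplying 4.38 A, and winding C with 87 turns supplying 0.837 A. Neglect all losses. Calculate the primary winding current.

I_p ≈ 1.11 A

V_A = 230 × 127/413 = 70.726 V; V_B = 230 × 62/413 = 34.528 V; V_C = 230 × 87/413 = 48.450 V.
P_out = V_A I_A + V_B I_B + V_C I_C = 70.726×0.913 + 34.528×4.38 + 48.450×0.837 = 64.573 + 151.23 + 40.553 = 256.36 W.
Ideal ⇒ P_in = P_out, so I_p = P_out/V_p = 256.36/230 = 1.11 A.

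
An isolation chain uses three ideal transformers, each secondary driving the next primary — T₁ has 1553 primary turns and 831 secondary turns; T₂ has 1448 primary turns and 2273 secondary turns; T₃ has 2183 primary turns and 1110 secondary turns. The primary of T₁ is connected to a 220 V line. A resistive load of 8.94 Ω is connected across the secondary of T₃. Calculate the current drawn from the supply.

Secondary of T₁: V = 220.00 × 831/1553 = 117.72 V.
Secondary of T₂: V = 117.72 × 2273/1448 = 184.79 V.
Secondary of T₃: V = 184.79 × 1110/2183 = 93.962 V.
I_load = 93.962/8.94 = 10.510 A, so P_out = 93.962 × 10.510 = 987.57 W.
All ideal ⇒ P_in = P_out, so I_supply = 987.57/220 = 4.49 A.

I_supply ≈ 4.49 A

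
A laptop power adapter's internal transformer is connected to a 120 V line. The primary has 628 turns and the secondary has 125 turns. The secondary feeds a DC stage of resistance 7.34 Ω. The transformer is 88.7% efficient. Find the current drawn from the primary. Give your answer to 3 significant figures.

I_p ≈ 0.730 A

V_s = 120 × 125/628 = 23.885 V.
I_s = V_s/R = 23.885/7.34 = 3.2541 A.
P_out = V_s I_s = 23.885 × 3.2541 = 77.726 W.
P_in = P_out/η = 77.726/0.887 = 87.628 W.
I_p = P_in/V_p = 87.628/120 = 0.730 A.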